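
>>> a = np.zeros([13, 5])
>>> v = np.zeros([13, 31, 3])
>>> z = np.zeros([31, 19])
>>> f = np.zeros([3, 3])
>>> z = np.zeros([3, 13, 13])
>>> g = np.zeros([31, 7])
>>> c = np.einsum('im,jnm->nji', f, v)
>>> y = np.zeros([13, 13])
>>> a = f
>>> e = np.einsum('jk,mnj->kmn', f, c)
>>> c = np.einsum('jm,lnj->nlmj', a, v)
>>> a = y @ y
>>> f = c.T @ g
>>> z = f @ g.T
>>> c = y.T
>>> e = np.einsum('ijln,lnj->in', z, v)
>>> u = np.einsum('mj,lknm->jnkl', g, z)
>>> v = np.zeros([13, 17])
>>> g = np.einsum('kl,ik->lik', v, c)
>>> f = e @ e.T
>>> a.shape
(13, 13)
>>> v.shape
(13, 17)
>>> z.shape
(3, 3, 13, 31)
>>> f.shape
(3, 3)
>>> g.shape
(17, 13, 13)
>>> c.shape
(13, 13)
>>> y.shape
(13, 13)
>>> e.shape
(3, 31)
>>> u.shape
(7, 13, 3, 3)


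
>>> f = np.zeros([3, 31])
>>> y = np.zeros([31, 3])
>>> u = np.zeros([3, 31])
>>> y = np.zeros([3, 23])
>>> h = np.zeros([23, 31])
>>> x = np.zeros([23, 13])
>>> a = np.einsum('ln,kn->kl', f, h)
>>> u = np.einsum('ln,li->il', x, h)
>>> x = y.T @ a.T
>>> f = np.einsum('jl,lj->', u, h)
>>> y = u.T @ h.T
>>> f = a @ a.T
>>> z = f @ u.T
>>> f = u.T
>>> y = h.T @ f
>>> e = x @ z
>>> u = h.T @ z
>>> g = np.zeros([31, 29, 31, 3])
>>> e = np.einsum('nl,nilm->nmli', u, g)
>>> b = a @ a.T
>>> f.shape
(23, 31)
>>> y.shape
(31, 31)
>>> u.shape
(31, 31)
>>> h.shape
(23, 31)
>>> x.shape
(23, 23)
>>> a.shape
(23, 3)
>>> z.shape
(23, 31)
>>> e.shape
(31, 3, 31, 29)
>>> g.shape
(31, 29, 31, 3)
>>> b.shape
(23, 23)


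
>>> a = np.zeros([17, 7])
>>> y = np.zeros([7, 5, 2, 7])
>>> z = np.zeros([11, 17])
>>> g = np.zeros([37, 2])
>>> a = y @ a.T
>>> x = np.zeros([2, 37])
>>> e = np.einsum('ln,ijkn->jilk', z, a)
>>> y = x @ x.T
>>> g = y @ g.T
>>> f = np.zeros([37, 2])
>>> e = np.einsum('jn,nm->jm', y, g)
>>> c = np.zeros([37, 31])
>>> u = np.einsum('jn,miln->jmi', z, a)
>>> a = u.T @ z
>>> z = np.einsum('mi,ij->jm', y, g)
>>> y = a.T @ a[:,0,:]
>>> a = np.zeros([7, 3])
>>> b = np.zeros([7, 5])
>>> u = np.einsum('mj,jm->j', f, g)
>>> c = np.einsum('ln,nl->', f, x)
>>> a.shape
(7, 3)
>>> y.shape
(17, 7, 17)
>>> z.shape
(37, 2)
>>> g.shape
(2, 37)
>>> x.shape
(2, 37)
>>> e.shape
(2, 37)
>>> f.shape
(37, 2)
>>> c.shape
()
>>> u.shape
(2,)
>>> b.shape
(7, 5)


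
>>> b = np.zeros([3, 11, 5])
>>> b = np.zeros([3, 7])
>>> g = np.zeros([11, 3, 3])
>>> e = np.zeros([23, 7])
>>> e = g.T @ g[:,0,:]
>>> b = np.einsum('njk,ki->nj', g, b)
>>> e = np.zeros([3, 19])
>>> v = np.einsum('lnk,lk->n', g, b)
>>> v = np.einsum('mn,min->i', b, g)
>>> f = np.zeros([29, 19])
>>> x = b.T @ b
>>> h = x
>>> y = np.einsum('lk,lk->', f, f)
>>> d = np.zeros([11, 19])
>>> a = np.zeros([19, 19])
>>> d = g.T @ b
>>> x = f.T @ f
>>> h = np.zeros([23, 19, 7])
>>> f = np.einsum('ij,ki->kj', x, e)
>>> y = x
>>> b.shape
(11, 3)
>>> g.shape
(11, 3, 3)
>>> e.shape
(3, 19)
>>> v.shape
(3,)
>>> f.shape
(3, 19)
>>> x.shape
(19, 19)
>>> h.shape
(23, 19, 7)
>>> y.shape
(19, 19)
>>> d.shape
(3, 3, 3)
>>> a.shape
(19, 19)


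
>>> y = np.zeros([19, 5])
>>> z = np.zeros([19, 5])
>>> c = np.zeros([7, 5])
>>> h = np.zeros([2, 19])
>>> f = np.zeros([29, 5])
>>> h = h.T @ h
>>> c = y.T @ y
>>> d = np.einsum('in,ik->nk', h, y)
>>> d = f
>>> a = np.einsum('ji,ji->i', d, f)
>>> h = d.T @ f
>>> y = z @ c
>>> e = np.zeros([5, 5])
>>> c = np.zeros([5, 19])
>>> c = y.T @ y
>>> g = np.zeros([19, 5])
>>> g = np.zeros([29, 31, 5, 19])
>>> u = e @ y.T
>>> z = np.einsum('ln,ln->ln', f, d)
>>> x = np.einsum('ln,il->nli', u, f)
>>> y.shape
(19, 5)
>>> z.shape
(29, 5)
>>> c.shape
(5, 5)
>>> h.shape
(5, 5)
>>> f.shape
(29, 5)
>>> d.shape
(29, 5)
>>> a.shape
(5,)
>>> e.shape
(5, 5)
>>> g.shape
(29, 31, 5, 19)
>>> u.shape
(5, 19)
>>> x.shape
(19, 5, 29)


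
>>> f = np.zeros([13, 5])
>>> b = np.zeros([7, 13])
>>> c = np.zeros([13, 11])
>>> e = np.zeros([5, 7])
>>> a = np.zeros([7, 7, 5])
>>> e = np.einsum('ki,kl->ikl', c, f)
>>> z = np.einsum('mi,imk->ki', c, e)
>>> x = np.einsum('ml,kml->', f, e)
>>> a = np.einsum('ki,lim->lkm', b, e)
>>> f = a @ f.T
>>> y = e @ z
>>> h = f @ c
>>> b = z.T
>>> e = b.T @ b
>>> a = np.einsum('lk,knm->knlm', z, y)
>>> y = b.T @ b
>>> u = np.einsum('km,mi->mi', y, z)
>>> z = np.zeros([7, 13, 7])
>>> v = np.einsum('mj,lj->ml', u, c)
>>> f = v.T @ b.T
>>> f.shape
(13, 11)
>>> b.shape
(11, 5)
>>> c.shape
(13, 11)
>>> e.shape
(5, 5)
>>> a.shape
(11, 13, 5, 11)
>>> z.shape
(7, 13, 7)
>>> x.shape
()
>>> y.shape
(5, 5)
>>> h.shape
(11, 7, 11)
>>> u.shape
(5, 11)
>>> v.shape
(5, 13)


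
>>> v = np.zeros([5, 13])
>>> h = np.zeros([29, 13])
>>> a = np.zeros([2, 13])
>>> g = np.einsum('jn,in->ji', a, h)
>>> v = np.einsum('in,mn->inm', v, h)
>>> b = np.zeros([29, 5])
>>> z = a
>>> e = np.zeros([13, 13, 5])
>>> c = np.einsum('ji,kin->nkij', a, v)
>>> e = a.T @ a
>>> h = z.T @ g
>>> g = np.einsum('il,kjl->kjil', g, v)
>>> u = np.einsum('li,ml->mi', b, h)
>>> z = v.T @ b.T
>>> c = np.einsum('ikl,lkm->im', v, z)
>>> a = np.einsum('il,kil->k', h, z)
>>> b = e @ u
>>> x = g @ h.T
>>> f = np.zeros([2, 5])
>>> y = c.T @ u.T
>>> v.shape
(5, 13, 29)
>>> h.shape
(13, 29)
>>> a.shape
(29,)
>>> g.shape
(5, 13, 2, 29)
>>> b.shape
(13, 5)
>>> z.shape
(29, 13, 29)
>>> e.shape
(13, 13)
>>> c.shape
(5, 29)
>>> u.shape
(13, 5)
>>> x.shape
(5, 13, 2, 13)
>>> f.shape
(2, 5)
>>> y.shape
(29, 13)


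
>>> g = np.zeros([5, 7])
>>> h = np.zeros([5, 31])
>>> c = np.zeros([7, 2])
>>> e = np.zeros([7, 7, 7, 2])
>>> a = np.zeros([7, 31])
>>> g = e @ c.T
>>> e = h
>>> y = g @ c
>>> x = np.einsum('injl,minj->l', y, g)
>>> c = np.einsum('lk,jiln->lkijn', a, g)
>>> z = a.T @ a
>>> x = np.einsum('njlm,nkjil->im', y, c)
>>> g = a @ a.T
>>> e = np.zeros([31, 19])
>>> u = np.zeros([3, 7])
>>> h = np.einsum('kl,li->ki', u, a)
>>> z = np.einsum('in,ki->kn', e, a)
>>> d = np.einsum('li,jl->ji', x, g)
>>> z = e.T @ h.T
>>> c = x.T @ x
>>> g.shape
(7, 7)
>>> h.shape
(3, 31)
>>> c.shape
(2, 2)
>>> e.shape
(31, 19)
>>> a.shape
(7, 31)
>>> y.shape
(7, 7, 7, 2)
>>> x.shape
(7, 2)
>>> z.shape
(19, 3)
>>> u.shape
(3, 7)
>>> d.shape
(7, 2)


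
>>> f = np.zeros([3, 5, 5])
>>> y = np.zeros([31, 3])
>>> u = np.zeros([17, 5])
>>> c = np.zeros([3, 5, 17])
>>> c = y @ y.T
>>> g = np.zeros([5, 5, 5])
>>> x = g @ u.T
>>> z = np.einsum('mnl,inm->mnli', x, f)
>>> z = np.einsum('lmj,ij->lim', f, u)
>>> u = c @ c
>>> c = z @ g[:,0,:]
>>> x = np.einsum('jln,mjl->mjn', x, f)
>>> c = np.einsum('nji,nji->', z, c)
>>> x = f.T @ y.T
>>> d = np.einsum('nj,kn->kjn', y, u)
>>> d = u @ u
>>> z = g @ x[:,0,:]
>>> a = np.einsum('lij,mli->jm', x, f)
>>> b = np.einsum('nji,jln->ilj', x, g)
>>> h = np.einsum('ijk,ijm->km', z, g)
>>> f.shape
(3, 5, 5)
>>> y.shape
(31, 3)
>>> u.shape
(31, 31)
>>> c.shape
()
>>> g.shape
(5, 5, 5)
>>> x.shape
(5, 5, 31)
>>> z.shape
(5, 5, 31)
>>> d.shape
(31, 31)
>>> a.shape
(31, 3)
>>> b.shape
(31, 5, 5)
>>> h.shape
(31, 5)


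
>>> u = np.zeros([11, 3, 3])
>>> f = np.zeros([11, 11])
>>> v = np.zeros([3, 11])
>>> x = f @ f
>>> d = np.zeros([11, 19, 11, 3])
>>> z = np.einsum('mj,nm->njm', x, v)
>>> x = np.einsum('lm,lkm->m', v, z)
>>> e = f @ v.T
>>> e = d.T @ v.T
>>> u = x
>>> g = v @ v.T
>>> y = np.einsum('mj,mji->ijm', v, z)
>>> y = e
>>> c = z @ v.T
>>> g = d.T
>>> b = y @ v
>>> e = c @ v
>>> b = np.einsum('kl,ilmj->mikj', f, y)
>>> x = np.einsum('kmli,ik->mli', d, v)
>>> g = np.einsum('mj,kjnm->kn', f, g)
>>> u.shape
(11,)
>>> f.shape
(11, 11)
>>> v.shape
(3, 11)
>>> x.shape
(19, 11, 3)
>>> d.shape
(11, 19, 11, 3)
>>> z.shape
(3, 11, 11)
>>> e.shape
(3, 11, 11)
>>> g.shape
(3, 19)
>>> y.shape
(3, 11, 19, 3)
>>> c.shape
(3, 11, 3)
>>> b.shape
(19, 3, 11, 3)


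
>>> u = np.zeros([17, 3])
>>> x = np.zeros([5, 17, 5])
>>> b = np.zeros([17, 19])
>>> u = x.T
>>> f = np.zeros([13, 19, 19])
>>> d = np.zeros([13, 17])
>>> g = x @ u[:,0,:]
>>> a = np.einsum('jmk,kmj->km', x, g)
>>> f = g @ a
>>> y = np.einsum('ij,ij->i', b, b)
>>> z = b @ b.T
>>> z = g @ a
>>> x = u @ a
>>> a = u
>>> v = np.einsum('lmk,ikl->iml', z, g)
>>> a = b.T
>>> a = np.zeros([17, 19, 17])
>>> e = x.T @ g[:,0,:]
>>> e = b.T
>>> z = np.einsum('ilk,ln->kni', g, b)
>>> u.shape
(5, 17, 5)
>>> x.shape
(5, 17, 17)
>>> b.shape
(17, 19)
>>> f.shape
(5, 17, 17)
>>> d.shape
(13, 17)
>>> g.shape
(5, 17, 5)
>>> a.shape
(17, 19, 17)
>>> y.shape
(17,)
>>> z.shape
(5, 19, 5)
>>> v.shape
(5, 17, 5)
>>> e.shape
(19, 17)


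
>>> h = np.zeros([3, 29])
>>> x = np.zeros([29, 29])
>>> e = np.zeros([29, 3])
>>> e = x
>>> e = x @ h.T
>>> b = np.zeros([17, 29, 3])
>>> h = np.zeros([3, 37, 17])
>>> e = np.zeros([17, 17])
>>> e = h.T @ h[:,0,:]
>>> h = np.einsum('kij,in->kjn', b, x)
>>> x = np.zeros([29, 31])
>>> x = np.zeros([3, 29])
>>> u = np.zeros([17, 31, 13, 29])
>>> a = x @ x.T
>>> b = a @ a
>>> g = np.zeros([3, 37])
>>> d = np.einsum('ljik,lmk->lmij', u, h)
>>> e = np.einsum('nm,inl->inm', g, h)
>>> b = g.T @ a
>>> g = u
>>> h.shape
(17, 3, 29)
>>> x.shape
(3, 29)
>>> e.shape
(17, 3, 37)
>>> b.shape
(37, 3)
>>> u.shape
(17, 31, 13, 29)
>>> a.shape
(3, 3)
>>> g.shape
(17, 31, 13, 29)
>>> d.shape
(17, 3, 13, 31)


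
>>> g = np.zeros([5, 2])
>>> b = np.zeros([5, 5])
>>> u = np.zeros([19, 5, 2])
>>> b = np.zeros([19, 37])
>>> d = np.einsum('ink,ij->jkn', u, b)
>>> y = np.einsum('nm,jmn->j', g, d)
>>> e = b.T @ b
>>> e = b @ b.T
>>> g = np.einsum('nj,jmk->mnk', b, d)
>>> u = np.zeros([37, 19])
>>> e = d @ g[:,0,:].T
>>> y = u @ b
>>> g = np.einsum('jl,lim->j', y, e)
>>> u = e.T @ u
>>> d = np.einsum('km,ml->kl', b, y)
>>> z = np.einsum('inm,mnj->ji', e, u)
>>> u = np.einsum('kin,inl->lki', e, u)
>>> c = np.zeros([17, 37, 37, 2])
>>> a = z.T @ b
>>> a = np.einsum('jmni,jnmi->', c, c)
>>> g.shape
(37,)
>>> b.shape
(19, 37)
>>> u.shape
(19, 37, 2)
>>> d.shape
(19, 37)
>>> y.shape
(37, 37)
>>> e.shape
(37, 2, 2)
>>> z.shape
(19, 37)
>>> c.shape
(17, 37, 37, 2)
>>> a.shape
()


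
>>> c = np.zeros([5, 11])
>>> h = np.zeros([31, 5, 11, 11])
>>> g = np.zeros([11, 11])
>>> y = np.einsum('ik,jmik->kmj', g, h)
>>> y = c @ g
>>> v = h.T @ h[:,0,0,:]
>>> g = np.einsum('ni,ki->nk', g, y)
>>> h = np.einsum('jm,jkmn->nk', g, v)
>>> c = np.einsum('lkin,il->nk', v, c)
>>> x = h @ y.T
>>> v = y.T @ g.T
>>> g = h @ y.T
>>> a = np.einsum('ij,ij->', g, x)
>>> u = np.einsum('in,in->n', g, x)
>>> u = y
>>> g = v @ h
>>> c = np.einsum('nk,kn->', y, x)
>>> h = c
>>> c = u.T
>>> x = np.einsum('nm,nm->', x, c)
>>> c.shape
(11, 5)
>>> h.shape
()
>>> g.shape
(11, 11)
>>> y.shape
(5, 11)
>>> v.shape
(11, 11)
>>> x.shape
()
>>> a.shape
()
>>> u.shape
(5, 11)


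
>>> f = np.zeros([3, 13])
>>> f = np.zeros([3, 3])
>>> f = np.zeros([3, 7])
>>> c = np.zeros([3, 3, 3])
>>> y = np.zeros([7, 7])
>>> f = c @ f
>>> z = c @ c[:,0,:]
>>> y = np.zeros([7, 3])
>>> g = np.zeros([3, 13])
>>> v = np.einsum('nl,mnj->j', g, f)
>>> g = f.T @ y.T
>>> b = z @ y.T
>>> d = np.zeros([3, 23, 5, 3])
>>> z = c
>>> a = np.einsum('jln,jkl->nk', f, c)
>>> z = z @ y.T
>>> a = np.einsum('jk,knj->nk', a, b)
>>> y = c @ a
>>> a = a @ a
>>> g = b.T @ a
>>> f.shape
(3, 3, 7)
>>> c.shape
(3, 3, 3)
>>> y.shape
(3, 3, 3)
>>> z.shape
(3, 3, 7)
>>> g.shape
(7, 3, 3)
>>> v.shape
(7,)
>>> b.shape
(3, 3, 7)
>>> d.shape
(3, 23, 5, 3)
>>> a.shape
(3, 3)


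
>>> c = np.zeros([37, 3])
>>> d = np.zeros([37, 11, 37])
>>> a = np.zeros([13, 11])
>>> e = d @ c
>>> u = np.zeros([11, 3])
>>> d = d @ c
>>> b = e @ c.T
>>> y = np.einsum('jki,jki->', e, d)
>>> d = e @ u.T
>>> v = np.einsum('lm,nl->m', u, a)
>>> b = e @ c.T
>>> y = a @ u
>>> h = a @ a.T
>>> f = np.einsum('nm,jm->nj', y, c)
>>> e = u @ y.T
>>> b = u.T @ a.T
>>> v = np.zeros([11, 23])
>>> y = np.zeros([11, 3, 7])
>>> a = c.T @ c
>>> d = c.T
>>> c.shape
(37, 3)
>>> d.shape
(3, 37)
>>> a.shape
(3, 3)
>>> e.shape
(11, 13)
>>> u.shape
(11, 3)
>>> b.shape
(3, 13)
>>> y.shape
(11, 3, 7)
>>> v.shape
(11, 23)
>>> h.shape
(13, 13)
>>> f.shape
(13, 37)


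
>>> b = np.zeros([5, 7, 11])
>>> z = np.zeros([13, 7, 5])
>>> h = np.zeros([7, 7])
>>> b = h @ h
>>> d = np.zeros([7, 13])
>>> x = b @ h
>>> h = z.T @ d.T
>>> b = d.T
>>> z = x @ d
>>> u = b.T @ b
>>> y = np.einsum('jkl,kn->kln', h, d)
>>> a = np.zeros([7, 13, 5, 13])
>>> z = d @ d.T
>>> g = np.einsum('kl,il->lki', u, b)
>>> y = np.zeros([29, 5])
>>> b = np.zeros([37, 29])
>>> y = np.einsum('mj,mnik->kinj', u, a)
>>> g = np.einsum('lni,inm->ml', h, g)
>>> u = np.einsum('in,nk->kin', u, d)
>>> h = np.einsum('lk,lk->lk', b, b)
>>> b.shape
(37, 29)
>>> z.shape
(7, 7)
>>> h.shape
(37, 29)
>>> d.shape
(7, 13)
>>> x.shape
(7, 7)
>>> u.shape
(13, 7, 7)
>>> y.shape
(13, 5, 13, 7)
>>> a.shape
(7, 13, 5, 13)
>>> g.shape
(13, 5)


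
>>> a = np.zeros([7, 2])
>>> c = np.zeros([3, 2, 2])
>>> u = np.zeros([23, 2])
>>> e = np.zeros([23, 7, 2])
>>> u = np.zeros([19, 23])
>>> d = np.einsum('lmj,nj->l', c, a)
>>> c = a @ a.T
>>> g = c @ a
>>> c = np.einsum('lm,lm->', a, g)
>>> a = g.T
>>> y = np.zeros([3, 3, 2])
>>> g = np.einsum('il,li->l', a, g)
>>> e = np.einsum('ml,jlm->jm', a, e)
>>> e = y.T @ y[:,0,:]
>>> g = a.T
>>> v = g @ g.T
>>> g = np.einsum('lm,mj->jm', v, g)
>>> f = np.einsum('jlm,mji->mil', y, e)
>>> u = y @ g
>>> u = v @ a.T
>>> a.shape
(2, 7)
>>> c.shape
()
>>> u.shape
(7, 2)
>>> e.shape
(2, 3, 2)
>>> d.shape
(3,)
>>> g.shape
(2, 7)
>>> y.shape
(3, 3, 2)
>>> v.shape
(7, 7)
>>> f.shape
(2, 2, 3)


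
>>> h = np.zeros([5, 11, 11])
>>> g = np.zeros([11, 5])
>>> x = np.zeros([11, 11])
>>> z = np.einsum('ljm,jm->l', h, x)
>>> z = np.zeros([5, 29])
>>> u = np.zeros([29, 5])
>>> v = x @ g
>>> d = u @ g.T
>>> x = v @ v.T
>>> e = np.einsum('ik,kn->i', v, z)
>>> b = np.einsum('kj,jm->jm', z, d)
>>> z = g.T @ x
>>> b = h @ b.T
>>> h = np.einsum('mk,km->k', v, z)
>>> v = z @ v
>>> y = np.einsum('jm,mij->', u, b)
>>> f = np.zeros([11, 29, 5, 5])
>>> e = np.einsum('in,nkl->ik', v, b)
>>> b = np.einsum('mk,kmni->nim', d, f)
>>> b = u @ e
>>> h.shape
(5,)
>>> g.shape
(11, 5)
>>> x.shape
(11, 11)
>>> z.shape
(5, 11)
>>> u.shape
(29, 5)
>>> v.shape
(5, 5)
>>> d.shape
(29, 11)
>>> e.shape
(5, 11)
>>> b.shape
(29, 11)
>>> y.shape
()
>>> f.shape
(11, 29, 5, 5)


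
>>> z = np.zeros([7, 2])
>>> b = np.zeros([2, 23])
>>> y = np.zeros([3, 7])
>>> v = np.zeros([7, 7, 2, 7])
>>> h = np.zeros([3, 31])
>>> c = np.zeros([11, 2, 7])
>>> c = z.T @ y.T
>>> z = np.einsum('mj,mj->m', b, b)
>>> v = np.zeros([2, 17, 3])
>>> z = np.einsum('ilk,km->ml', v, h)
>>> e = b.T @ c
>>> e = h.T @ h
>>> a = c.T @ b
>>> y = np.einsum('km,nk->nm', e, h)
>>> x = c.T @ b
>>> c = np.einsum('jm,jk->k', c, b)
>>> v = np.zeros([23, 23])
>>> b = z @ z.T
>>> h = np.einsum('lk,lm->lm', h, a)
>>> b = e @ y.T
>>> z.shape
(31, 17)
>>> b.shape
(31, 3)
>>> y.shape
(3, 31)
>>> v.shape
(23, 23)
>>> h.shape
(3, 23)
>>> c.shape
(23,)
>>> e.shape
(31, 31)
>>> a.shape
(3, 23)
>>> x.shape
(3, 23)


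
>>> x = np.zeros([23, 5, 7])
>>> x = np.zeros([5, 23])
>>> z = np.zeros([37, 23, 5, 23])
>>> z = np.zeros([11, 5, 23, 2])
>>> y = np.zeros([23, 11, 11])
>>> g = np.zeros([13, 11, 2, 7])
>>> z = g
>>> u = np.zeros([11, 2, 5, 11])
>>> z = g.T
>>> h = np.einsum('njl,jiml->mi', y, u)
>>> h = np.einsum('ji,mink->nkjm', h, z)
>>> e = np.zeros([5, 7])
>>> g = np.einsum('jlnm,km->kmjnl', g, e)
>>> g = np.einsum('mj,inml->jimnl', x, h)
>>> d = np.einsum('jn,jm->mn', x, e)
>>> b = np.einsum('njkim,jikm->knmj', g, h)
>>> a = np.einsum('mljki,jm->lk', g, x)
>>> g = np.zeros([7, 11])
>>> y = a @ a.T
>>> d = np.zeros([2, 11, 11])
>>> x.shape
(5, 23)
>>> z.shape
(7, 2, 11, 13)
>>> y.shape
(11, 11)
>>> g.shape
(7, 11)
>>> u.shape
(11, 2, 5, 11)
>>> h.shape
(11, 13, 5, 7)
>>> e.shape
(5, 7)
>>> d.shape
(2, 11, 11)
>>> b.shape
(5, 23, 7, 11)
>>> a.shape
(11, 13)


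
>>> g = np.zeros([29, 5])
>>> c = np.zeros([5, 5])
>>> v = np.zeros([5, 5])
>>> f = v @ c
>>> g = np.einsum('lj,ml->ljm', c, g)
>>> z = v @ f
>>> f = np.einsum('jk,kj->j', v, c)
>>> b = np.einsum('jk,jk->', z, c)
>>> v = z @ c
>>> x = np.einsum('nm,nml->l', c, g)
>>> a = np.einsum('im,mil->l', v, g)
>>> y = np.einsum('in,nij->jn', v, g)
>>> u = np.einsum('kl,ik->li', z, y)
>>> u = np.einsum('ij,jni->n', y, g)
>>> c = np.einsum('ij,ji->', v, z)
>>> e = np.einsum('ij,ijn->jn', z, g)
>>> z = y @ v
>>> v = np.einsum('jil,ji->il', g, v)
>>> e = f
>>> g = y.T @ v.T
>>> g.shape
(5, 5)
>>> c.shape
()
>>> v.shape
(5, 29)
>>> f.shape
(5,)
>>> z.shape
(29, 5)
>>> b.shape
()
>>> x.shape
(29,)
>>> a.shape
(29,)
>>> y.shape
(29, 5)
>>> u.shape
(5,)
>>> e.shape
(5,)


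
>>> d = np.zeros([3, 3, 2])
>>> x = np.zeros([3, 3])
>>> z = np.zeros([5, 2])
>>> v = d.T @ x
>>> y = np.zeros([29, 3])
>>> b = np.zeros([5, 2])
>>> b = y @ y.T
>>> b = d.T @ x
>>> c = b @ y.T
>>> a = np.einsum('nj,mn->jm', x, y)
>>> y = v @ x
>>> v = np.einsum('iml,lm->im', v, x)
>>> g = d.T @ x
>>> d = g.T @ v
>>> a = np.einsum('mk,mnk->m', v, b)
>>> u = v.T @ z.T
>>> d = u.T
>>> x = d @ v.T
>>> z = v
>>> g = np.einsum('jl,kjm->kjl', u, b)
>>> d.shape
(5, 3)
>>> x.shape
(5, 2)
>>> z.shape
(2, 3)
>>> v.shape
(2, 3)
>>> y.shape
(2, 3, 3)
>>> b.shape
(2, 3, 3)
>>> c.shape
(2, 3, 29)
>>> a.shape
(2,)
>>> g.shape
(2, 3, 5)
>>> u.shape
(3, 5)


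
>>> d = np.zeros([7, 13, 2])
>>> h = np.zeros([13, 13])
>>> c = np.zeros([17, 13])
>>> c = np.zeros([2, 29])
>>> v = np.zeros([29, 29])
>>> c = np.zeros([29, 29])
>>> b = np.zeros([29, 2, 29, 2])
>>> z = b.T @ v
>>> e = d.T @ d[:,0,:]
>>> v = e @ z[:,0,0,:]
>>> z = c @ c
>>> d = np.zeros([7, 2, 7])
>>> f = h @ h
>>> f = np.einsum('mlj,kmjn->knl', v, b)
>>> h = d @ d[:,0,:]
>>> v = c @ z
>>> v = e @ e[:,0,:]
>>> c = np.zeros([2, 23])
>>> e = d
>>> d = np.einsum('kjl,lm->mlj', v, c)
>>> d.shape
(23, 2, 13)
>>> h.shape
(7, 2, 7)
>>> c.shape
(2, 23)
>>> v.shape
(2, 13, 2)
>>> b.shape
(29, 2, 29, 2)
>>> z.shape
(29, 29)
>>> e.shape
(7, 2, 7)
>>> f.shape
(29, 2, 13)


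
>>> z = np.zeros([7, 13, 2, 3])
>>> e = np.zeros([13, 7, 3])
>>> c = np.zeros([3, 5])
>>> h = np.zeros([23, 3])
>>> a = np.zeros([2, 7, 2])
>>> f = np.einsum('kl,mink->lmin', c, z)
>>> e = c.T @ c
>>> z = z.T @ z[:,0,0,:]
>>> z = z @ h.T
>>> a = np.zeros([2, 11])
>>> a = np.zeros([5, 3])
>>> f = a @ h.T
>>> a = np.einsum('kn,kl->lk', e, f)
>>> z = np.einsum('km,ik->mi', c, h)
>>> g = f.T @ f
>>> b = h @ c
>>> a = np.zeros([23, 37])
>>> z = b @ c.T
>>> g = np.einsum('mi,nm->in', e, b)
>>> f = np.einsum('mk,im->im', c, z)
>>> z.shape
(23, 3)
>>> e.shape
(5, 5)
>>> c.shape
(3, 5)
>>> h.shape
(23, 3)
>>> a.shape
(23, 37)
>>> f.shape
(23, 3)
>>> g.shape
(5, 23)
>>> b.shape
(23, 5)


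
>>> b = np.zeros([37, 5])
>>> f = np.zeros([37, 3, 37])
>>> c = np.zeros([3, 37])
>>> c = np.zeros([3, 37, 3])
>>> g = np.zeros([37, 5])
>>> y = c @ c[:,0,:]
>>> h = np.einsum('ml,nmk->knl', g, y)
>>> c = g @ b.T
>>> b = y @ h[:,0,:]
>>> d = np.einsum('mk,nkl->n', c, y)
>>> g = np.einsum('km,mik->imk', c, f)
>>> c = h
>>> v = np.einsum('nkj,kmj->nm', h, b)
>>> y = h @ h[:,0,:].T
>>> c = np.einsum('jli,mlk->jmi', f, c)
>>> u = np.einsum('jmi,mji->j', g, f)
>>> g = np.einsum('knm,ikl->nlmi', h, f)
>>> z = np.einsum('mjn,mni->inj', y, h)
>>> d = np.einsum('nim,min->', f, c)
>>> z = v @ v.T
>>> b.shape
(3, 37, 5)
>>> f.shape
(37, 3, 37)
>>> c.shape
(37, 3, 37)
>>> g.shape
(3, 37, 5, 37)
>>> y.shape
(3, 3, 3)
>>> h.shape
(3, 3, 5)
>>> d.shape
()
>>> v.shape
(3, 37)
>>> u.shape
(3,)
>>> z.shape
(3, 3)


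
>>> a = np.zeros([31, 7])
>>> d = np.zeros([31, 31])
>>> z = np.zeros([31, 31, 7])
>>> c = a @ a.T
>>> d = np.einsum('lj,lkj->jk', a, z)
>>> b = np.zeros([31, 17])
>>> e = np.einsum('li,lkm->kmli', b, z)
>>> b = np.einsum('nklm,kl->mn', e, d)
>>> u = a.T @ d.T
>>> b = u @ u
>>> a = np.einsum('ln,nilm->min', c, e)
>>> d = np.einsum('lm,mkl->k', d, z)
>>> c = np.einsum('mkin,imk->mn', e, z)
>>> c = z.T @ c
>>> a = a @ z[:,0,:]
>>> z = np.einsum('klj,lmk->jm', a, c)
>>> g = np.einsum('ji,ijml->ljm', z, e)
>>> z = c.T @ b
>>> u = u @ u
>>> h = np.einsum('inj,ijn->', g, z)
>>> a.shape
(17, 7, 7)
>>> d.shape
(31,)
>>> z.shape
(17, 31, 7)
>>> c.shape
(7, 31, 17)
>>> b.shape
(7, 7)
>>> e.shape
(31, 7, 31, 17)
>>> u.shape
(7, 7)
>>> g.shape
(17, 7, 31)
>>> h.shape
()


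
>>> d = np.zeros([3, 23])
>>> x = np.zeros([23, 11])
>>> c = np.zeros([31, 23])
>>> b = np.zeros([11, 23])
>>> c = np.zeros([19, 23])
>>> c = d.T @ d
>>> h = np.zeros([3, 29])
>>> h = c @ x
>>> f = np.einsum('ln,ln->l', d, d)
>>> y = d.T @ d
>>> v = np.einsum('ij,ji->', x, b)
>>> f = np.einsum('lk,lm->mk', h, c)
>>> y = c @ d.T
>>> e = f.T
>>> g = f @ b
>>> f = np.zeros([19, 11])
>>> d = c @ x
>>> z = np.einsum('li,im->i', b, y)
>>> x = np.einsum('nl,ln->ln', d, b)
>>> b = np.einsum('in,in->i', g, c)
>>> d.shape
(23, 11)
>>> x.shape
(11, 23)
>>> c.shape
(23, 23)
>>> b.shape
(23,)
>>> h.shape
(23, 11)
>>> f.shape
(19, 11)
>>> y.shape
(23, 3)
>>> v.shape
()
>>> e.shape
(11, 23)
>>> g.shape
(23, 23)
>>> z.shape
(23,)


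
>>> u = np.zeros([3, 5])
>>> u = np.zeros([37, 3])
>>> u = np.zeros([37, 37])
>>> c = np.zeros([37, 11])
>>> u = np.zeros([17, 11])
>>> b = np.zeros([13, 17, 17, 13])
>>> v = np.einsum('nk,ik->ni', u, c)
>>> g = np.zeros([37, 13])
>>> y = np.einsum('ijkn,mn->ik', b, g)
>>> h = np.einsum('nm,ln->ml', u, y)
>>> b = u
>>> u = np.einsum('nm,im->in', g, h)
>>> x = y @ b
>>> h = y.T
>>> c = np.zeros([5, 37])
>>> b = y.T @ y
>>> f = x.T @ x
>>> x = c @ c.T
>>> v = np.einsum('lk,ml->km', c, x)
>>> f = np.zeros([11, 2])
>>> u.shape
(11, 37)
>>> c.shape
(5, 37)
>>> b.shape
(17, 17)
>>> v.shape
(37, 5)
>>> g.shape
(37, 13)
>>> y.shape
(13, 17)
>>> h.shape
(17, 13)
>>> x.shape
(5, 5)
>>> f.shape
(11, 2)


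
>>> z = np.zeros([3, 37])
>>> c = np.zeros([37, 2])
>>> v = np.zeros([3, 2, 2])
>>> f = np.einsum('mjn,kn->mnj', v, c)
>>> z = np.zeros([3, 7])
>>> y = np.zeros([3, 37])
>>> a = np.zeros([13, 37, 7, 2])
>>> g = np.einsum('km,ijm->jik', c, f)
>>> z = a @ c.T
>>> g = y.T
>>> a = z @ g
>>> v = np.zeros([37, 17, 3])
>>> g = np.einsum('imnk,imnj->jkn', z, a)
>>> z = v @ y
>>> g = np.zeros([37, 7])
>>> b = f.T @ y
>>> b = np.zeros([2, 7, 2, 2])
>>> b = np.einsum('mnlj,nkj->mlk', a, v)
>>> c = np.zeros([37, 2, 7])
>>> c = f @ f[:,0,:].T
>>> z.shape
(37, 17, 37)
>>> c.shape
(3, 2, 3)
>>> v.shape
(37, 17, 3)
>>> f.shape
(3, 2, 2)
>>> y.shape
(3, 37)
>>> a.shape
(13, 37, 7, 3)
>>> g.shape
(37, 7)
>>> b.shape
(13, 7, 17)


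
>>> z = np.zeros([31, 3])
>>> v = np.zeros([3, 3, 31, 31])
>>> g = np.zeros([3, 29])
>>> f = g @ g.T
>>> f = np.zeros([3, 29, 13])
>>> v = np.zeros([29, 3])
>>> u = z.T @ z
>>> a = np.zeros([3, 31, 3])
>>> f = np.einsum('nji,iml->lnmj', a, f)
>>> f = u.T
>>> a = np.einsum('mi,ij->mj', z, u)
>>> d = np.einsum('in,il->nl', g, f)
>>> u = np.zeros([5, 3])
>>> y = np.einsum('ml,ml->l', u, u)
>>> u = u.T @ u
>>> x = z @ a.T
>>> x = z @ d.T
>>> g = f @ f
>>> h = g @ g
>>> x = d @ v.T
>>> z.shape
(31, 3)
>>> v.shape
(29, 3)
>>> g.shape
(3, 3)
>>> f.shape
(3, 3)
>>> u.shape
(3, 3)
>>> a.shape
(31, 3)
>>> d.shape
(29, 3)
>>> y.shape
(3,)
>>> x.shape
(29, 29)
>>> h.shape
(3, 3)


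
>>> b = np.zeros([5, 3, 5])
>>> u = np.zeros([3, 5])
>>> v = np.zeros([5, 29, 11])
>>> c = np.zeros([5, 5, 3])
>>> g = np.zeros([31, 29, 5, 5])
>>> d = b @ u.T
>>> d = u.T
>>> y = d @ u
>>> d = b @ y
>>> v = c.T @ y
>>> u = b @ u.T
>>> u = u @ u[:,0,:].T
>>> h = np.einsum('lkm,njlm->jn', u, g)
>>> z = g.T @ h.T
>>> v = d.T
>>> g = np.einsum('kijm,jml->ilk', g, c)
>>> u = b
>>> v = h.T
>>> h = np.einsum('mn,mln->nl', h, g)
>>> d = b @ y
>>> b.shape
(5, 3, 5)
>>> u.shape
(5, 3, 5)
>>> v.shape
(31, 29)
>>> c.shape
(5, 5, 3)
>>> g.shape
(29, 3, 31)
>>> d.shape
(5, 3, 5)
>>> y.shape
(5, 5)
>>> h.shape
(31, 3)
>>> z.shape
(5, 5, 29, 29)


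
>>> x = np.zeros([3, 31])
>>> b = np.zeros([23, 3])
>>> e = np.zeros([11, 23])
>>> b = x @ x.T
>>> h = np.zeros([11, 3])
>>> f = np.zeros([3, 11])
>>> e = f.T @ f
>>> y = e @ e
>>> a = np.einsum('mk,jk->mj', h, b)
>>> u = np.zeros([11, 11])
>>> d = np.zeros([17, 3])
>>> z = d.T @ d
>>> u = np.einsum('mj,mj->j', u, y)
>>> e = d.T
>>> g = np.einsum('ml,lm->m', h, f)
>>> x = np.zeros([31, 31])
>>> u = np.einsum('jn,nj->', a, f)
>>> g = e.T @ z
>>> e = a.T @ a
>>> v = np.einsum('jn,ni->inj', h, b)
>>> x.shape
(31, 31)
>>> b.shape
(3, 3)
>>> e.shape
(3, 3)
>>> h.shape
(11, 3)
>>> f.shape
(3, 11)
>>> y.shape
(11, 11)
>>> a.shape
(11, 3)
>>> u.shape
()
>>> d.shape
(17, 3)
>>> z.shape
(3, 3)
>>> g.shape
(17, 3)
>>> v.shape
(3, 3, 11)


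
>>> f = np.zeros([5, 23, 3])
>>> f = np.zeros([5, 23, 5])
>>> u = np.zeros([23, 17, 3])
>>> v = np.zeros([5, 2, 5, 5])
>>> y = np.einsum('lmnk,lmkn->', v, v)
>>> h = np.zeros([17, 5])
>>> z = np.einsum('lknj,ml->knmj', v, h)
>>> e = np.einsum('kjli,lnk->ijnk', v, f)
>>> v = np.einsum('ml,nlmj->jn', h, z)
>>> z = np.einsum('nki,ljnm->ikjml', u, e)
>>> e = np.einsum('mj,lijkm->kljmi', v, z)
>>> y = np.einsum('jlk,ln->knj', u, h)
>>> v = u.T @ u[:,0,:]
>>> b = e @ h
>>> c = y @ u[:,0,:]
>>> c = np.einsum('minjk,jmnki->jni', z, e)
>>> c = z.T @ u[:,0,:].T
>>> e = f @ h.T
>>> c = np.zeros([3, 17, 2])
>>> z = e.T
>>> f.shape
(5, 23, 5)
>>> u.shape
(23, 17, 3)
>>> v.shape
(3, 17, 3)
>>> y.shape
(3, 5, 23)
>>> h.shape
(17, 5)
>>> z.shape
(17, 23, 5)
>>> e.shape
(5, 23, 17)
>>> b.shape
(5, 3, 2, 5, 5)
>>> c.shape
(3, 17, 2)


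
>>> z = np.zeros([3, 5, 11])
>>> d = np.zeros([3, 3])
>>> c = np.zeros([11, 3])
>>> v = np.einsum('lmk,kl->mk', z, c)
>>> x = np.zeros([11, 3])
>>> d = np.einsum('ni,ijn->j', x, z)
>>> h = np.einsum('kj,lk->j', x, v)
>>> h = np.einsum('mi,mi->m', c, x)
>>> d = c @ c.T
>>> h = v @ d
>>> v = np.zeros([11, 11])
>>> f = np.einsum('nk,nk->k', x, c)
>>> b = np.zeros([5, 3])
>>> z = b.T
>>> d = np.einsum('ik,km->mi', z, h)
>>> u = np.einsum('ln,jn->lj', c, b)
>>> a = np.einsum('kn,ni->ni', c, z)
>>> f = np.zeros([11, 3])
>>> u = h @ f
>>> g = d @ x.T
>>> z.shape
(3, 5)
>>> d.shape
(11, 3)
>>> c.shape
(11, 3)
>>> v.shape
(11, 11)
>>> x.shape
(11, 3)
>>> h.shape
(5, 11)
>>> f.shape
(11, 3)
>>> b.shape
(5, 3)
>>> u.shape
(5, 3)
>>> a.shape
(3, 5)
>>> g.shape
(11, 11)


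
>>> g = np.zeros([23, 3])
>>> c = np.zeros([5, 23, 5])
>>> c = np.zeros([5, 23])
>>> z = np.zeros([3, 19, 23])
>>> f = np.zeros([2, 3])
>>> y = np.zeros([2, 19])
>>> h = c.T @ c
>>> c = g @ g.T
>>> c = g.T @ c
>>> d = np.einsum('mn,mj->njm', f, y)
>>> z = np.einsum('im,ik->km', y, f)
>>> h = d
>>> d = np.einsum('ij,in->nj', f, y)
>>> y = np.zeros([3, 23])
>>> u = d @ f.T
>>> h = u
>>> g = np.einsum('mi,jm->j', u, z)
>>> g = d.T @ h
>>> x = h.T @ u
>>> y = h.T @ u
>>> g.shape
(3, 2)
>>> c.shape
(3, 23)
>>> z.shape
(3, 19)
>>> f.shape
(2, 3)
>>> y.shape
(2, 2)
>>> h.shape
(19, 2)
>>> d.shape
(19, 3)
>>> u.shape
(19, 2)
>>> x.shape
(2, 2)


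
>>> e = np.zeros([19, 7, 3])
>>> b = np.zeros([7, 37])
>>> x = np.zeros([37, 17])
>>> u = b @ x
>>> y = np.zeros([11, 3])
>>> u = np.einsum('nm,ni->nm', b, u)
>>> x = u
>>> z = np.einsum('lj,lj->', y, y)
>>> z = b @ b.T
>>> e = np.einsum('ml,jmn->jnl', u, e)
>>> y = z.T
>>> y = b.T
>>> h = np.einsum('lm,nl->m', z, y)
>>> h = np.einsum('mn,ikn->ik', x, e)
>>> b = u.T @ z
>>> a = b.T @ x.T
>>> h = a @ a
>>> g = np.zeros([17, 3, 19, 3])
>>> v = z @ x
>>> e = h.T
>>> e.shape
(7, 7)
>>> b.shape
(37, 7)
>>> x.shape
(7, 37)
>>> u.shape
(7, 37)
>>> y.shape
(37, 7)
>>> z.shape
(7, 7)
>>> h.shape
(7, 7)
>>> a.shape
(7, 7)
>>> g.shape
(17, 3, 19, 3)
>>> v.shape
(7, 37)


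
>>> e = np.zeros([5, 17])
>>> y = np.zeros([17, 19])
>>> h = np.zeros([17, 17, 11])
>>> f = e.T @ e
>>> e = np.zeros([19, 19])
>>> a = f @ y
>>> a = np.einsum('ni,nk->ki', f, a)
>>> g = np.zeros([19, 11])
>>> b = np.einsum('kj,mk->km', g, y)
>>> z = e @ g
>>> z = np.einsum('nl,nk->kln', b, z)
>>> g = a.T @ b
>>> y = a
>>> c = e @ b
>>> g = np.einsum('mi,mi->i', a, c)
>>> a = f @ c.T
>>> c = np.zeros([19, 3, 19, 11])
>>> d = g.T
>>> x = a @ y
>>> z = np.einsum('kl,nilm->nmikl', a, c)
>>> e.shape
(19, 19)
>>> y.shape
(19, 17)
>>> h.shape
(17, 17, 11)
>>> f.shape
(17, 17)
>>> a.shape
(17, 19)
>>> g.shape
(17,)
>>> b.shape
(19, 17)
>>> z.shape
(19, 11, 3, 17, 19)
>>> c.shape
(19, 3, 19, 11)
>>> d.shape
(17,)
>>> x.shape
(17, 17)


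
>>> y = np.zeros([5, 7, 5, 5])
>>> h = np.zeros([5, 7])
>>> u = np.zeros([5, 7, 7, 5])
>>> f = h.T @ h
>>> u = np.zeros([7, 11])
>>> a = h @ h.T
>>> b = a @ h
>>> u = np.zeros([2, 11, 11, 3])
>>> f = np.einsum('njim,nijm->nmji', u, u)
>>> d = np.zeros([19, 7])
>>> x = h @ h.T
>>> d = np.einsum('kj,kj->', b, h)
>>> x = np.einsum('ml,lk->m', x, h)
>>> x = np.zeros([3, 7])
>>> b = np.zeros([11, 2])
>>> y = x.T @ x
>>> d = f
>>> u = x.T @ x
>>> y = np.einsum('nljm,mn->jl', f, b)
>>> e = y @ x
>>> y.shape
(11, 3)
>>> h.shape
(5, 7)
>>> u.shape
(7, 7)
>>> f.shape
(2, 3, 11, 11)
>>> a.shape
(5, 5)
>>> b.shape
(11, 2)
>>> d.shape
(2, 3, 11, 11)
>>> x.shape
(3, 7)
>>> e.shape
(11, 7)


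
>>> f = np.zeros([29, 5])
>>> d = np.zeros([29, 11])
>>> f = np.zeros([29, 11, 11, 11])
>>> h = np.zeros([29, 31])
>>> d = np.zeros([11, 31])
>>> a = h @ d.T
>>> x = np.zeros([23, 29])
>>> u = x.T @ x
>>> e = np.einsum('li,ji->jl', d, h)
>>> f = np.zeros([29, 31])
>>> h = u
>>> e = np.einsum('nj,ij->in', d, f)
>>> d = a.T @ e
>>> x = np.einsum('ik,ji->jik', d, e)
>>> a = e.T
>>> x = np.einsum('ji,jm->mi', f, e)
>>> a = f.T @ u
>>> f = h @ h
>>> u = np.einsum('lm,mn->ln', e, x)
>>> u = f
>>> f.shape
(29, 29)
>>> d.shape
(11, 11)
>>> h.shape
(29, 29)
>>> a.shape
(31, 29)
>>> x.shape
(11, 31)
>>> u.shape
(29, 29)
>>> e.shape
(29, 11)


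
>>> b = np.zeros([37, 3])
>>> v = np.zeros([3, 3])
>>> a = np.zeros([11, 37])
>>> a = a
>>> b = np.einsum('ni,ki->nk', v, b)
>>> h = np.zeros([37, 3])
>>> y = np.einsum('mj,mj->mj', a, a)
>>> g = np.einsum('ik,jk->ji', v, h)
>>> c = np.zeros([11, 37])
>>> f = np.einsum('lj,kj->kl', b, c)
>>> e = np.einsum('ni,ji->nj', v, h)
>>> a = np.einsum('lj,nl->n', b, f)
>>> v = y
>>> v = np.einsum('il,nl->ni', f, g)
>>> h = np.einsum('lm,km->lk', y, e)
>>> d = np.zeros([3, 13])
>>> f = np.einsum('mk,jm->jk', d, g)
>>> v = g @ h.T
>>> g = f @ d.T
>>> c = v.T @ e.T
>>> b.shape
(3, 37)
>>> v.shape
(37, 11)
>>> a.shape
(11,)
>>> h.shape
(11, 3)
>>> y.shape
(11, 37)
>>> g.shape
(37, 3)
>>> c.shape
(11, 3)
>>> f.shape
(37, 13)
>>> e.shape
(3, 37)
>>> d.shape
(3, 13)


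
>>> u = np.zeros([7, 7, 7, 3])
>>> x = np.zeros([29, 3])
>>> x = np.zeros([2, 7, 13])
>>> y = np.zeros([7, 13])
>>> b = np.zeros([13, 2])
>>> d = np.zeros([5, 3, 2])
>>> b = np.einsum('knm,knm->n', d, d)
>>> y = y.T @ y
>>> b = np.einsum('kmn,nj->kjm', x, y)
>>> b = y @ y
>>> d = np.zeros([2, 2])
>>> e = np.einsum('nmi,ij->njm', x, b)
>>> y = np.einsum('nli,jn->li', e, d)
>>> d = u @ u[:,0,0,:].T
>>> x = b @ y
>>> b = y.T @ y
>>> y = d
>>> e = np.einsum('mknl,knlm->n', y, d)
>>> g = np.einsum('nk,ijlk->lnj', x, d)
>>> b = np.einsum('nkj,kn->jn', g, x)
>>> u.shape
(7, 7, 7, 3)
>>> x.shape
(13, 7)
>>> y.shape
(7, 7, 7, 7)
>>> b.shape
(7, 7)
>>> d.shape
(7, 7, 7, 7)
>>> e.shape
(7,)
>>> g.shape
(7, 13, 7)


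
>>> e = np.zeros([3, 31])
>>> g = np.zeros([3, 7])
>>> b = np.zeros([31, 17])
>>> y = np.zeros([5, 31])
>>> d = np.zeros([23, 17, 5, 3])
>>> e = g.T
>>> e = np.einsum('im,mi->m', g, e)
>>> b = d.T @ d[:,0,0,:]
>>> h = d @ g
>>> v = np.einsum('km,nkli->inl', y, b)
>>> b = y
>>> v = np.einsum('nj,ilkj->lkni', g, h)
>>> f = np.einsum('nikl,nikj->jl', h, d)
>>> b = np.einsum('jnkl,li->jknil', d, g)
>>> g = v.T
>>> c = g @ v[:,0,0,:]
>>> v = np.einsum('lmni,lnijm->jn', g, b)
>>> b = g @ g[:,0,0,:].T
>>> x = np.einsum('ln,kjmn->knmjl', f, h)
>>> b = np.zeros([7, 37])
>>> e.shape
(7,)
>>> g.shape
(23, 3, 5, 17)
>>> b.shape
(7, 37)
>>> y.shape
(5, 31)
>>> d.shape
(23, 17, 5, 3)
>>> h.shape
(23, 17, 5, 7)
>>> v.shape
(7, 5)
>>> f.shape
(3, 7)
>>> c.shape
(23, 3, 5, 23)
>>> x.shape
(23, 7, 5, 17, 3)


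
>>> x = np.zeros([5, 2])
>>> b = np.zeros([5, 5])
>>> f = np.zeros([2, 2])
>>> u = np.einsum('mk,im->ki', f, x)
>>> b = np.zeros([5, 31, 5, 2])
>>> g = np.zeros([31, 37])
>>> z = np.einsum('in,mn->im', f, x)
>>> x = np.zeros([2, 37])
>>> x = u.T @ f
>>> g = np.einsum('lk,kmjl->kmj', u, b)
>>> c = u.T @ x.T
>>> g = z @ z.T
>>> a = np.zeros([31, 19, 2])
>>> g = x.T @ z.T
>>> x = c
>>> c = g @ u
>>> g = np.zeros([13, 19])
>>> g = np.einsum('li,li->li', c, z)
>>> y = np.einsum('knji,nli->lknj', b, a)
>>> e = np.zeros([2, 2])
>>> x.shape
(5, 5)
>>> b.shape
(5, 31, 5, 2)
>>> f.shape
(2, 2)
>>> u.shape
(2, 5)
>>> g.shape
(2, 5)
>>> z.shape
(2, 5)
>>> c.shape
(2, 5)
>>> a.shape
(31, 19, 2)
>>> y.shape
(19, 5, 31, 5)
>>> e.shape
(2, 2)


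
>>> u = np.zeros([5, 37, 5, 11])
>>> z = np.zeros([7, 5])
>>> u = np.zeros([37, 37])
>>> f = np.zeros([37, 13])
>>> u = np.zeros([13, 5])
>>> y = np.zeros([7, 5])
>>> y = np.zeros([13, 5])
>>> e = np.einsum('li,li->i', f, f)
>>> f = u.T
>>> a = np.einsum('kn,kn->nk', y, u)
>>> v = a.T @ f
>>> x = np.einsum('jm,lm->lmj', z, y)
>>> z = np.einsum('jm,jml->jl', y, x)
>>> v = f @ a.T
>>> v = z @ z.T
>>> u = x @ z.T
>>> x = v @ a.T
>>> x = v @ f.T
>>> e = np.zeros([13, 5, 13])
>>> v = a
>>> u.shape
(13, 5, 13)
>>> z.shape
(13, 7)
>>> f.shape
(5, 13)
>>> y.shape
(13, 5)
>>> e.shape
(13, 5, 13)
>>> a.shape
(5, 13)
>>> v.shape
(5, 13)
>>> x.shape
(13, 5)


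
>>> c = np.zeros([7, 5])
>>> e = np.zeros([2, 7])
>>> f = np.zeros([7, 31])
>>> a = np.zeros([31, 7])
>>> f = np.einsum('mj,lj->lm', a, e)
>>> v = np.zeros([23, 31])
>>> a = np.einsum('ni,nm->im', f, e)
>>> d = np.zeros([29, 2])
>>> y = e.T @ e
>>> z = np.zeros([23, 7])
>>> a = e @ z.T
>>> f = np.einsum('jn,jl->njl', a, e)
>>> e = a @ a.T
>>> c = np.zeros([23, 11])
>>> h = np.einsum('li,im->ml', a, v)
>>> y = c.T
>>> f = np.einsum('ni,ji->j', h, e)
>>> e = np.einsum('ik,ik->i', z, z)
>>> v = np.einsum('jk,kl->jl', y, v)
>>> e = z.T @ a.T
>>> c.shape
(23, 11)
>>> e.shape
(7, 2)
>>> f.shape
(2,)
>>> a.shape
(2, 23)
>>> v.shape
(11, 31)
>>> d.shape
(29, 2)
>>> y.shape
(11, 23)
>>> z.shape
(23, 7)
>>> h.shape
(31, 2)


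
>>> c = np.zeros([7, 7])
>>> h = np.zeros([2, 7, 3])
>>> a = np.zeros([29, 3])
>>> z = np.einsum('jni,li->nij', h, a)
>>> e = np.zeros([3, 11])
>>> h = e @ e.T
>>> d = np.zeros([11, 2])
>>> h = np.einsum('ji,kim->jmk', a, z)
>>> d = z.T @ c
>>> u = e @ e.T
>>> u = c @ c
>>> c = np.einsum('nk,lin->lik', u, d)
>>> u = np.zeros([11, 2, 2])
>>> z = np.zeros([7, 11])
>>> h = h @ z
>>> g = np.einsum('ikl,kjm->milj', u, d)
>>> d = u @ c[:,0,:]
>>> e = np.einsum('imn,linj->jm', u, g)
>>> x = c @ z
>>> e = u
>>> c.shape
(2, 3, 7)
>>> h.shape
(29, 2, 11)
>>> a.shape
(29, 3)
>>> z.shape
(7, 11)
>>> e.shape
(11, 2, 2)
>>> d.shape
(11, 2, 7)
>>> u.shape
(11, 2, 2)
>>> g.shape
(7, 11, 2, 3)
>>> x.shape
(2, 3, 11)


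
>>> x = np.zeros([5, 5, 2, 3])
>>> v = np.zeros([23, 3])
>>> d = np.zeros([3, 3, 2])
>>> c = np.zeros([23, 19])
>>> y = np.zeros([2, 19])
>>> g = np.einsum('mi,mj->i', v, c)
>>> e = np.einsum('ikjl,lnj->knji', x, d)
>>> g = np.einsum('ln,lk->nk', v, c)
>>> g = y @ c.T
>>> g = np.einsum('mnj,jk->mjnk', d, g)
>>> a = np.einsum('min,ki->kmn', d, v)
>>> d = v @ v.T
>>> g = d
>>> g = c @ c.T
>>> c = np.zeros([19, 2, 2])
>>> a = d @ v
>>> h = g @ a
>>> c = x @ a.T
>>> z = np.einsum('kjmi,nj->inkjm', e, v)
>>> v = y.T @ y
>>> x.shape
(5, 5, 2, 3)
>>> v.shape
(19, 19)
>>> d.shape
(23, 23)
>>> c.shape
(5, 5, 2, 23)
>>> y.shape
(2, 19)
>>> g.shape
(23, 23)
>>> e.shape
(5, 3, 2, 5)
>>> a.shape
(23, 3)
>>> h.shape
(23, 3)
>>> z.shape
(5, 23, 5, 3, 2)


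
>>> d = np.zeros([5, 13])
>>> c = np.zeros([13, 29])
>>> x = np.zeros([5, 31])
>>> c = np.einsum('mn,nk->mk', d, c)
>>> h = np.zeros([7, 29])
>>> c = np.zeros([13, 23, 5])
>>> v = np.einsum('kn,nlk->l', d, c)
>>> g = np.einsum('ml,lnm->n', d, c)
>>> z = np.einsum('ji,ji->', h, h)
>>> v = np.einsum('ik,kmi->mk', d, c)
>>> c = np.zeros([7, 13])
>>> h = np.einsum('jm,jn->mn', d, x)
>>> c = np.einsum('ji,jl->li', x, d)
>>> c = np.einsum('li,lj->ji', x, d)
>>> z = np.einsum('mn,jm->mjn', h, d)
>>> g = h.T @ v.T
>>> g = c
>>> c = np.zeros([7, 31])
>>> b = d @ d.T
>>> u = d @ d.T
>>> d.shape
(5, 13)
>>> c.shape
(7, 31)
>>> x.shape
(5, 31)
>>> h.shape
(13, 31)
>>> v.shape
(23, 13)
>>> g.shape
(13, 31)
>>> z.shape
(13, 5, 31)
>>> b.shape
(5, 5)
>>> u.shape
(5, 5)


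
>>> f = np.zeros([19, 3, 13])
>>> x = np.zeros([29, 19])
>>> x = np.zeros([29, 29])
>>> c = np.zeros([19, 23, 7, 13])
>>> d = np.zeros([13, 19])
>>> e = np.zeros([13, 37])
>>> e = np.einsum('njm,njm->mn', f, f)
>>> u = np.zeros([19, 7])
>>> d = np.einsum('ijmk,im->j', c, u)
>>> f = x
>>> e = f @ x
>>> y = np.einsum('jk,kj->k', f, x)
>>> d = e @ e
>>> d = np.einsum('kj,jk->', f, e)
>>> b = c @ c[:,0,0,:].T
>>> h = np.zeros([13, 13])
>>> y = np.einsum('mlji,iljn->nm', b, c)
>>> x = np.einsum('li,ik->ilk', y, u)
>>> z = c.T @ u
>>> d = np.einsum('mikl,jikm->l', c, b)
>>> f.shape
(29, 29)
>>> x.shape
(19, 13, 7)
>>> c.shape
(19, 23, 7, 13)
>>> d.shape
(13,)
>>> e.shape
(29, 29)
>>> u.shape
(19, 7)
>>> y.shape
(13, 19)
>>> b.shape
(19, 23, 7, 19)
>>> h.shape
(13, 13)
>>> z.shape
(13, 7, 23, 7)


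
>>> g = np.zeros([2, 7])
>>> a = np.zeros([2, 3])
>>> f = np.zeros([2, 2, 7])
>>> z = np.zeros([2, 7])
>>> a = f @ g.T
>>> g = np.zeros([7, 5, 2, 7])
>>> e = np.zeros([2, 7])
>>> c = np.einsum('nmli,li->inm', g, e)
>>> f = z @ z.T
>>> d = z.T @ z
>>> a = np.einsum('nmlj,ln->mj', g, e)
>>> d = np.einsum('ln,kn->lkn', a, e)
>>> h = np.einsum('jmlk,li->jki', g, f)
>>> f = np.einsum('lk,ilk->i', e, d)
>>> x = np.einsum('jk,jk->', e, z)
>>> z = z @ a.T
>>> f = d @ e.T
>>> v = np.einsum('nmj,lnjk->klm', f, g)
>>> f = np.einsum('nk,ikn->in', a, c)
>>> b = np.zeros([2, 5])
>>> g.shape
(7, 5, 2, 7)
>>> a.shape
(5, 7)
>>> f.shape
(7, 5)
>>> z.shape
(2, 5)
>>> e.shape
(2, 7)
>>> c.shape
(7, 7, 5)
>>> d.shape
(5, 2, 7)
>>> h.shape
(7, 7, 2)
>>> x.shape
()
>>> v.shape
(7, 7, 2)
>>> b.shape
(2, 5)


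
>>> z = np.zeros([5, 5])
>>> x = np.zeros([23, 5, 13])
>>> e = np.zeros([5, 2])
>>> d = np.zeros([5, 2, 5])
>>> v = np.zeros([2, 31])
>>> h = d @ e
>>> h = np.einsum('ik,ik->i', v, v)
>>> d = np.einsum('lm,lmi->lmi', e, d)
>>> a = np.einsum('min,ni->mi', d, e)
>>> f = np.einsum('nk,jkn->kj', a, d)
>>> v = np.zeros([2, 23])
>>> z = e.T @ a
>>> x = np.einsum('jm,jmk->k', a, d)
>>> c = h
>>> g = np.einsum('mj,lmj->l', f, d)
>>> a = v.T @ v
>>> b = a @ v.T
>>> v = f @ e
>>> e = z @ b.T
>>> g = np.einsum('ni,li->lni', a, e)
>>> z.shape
(2, 2)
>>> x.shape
(5,)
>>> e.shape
(2, 23)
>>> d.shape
(5, 2, 5)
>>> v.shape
(2, 2)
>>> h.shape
(2,)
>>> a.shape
(23, 23)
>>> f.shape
(2, 5)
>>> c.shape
(2,)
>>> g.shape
(2, 23, 23)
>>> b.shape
(23, 2)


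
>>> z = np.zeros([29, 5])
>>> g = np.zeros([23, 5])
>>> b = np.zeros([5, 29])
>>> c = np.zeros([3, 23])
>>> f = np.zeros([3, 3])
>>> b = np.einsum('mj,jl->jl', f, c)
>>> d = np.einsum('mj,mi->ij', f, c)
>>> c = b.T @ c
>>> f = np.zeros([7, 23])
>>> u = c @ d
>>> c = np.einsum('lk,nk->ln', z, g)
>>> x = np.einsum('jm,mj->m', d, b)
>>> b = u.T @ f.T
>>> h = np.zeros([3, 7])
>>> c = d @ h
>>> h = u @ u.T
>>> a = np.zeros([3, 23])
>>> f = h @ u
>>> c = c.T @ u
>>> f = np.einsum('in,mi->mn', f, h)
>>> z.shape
(29, 5)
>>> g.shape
(23, 5)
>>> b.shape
(3, 7)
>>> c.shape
(7, 3)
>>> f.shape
(23, 3)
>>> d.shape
(23, 3)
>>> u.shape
(23, 3)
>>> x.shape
(3,)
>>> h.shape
(23, 23)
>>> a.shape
(3, 23)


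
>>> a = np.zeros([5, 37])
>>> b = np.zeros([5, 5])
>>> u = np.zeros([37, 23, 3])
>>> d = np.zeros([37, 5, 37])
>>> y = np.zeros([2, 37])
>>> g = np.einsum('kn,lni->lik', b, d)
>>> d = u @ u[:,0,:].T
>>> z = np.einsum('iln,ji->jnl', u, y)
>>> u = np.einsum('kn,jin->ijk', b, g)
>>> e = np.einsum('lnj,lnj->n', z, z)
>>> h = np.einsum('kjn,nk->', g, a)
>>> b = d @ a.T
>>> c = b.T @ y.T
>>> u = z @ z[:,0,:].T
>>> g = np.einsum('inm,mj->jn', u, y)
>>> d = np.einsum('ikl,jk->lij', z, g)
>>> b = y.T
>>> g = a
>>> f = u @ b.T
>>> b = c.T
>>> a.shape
(5, 37)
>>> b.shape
(2, 23, 5)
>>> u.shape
(2, 3, 2)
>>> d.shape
(23, 2, 37)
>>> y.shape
(2, 37)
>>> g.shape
(5, 37)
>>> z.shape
(2, 3, 23)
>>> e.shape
(3,)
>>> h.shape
()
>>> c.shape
(5, 23, 2)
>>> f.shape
(2, 3, 37)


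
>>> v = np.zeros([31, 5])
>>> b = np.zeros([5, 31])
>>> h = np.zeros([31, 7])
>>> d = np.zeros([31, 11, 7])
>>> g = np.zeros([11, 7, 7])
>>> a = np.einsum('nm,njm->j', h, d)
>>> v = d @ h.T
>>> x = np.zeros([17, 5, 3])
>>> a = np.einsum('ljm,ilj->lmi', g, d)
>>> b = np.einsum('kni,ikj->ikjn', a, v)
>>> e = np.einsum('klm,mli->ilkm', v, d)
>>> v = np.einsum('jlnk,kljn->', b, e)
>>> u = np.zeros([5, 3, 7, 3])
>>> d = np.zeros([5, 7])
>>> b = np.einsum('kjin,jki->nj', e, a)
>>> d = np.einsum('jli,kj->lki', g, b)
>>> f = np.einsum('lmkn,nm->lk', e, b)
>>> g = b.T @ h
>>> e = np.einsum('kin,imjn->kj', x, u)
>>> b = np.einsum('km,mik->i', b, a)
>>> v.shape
()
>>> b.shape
(7,)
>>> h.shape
(31, 7)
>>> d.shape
(7, 31, 7)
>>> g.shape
(11, 7)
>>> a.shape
(11, 7, 31)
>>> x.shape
(17, 5, 3)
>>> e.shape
(17, 7)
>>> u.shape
(5, 3, 7, 3)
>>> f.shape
(7, 31)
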